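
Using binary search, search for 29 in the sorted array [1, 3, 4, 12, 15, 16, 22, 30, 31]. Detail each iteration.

Binary search for 29 in [1, 3, 4, 12, 15, 16, 22, 30, 31]:

lo=0, hi=8, mid=4, arr[mid]=15 -> 15 < 29, search right half
lo=5, hi=8, mid=6, arr[mid]=22 -> 22 < 29, search right half
lo=7, hi=8, mid=7, arr[mid]=30 -> 30 > 29, search left half
lo=7 > hi=6, target 29 not found

Binary search determines that 29 is not in the array after 3 comparisons. The search space was exhausted without finding the target.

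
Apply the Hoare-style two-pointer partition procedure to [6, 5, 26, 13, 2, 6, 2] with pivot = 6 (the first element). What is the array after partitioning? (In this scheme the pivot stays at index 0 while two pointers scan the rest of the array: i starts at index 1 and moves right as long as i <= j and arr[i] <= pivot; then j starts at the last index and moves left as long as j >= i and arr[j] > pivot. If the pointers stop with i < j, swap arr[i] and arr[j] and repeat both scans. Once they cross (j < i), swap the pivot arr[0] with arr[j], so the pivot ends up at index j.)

Hoare-style two-pointer partition with pivot = 6:

Initial array: [6, 5, 26, 13, 2, 6, 2]

Pointers start at i = 1, j = 6.
i stops at index 2 (arr[2]=26 > 6), j stops at index 6 (arr[6]=2 <= 6): swap arr[2] and arr[6], array becomes [6, 5, 2, 13, 2, 6, 26]
i stops at index 3 (arr[3]=13 > 6), j stops at index 5 (arr[5]=6 <= 6): swap arr[3] and arr[5], array becomes [6, 5, 2, 6, 2, 13, 26]
i ends at 5, j ends at 4: the pointers have crossed (j < i), so scanning stops.

Swap pivot arr[0] with arr[4] to place pivot at position 4: [2, 5, 2, 6, 6, 13, 26]
Pivot position: 4

After partitioning with pivot 6, the array becomes [2, 5, 2, 6, 6, 13, 26]. The pivot is placed at index 4. All elements to the left of the pivot are <= 6, and all elements to the right are > 6.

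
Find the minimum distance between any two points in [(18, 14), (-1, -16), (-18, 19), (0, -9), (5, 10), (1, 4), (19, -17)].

Computing all pairwise distances among 7 points:

d((18, 14), (-1, -16)) = 35.5106
d((18, 14), (-18, 19)) = 36.3456
d((18, 14), (0, -9)) = 29.2062
d((18, 14), (5, 10)) = 13.6015
d((18, 14), (1, 4)) = 19.7231
d((18, 14), (19, -17)) = 31.0161
d((-1, -16), (-18, 19)) = 38.9102
d((-1, -16), (0, -9)) = 7.0711 <-- minimum
d((-1, -16), (5, 10)) = 26.6833
d((-1, -16), (1, 4)) = 20.0998
d((-1, -16), (19, -17)) = 20.025
d((-18, 19), (0, -9)) = 33.2866
d((-18, 19), (5, 10)) = 24.6982
d((-18, 19), (1, 4)) = 24.2074
d((-18, 19), (19, -17)) = 51.6236
d((0, -9), (5, 10)) = 19.6469
d((0, -9), (1, 4)) = 13.0384
d((0, -9), (19, -17)) = 20.6155
d((5, 10), (1, 4)) = 7.2111
d((5, 10), (19, -17)) = 30.4138
d((1, 4), (19, -17)) = 27.6586

Closest pair: (-1, -16) and (0, -9) with distance 7.0711

The closest pair is (-1, -16) and (0, -9) with Euclidean distance 7.0711. For 7 points, brute-force pairwise comparison is shown above. For large n, the divide-and-conquer algorithm (sort by x, recurse on halves, check the dividing strip) achieves O(n log n).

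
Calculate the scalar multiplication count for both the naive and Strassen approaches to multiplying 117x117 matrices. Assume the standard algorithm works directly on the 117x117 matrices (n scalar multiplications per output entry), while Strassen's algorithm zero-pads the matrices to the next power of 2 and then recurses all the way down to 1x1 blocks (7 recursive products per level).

Matrix multiplication for 117x117 matrices:

Strassen's algorithm requires power-of-2 dimensions. Pad 117x117 to 128x128 (next power of 2).

Standard algorithm: 117^3 = 1601613 multiplications
Strassen's algorithm: 7^(log2(128)) = 7^7 = 823543 multiplications
Savings: 1601613 - 823543 = 778070 multiplications

Standard: 1601613 multiplications (117^3). Strassen: 823543 multiplications (7^7, after padding to 128x128). Strassen reduces 8 recursive multiplications to 7 at each level.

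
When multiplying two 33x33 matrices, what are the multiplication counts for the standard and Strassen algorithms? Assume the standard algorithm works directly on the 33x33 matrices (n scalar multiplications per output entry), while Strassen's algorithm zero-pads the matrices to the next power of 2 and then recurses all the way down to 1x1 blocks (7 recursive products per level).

Matrix multiplication for 33x33 matrices:

Strassen's algorithm requires power-of-2 dimensions. Pad 33x33 to 64x64 (next power of 2).

Standard algorithm: 33^3 = 35937 multiplications
Strassen's algorithm: 7^(log2(64)) = 7^6 = 117649 multiplications
Difference: 35937 - 117649 = -81712 (Strassen uses MORE here due to padding overhead — for small or just-over-power-of-2 n, padding can outweigh the per-level savings)

Standard: 35937 multiplications (33^3). Strassen: 117649 multiplications (7^6, after padding to 64x64). Strassen reduces 8 recursive multiplications to 7 at each level.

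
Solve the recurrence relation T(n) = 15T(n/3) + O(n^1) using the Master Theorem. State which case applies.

Master Theorem for T(n) = 15T(n/3) + O(n^1):

a = 15, b = 3, c = 1
log_b(a) = log_3(15) = 2.4650

Case 1: c = 1 < log_3(15) = 2.4650
T(n) = O(n^(log_3 15))

For T(n) = 15T(n/3) + O(n^1): log_3(15) = 2.4650. This is Case 1 of the Master Theorem (c < log_b(a), work dominated by leaves), giving O(n^(log_3 15)).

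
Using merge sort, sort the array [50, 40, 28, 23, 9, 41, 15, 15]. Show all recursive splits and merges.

Merge sort trace:

Split: [50, 40, 28, 23, 9, 41, 15, 15] -> [50, 40, 28, 23] and [9, 41, 15, 15]
  Split: [50, 40, 28, 23] -> [50, 40] and [28, 23]
    Split: [50, 40] -> [50] and [40]
    Merge: [50] + [40] -> [40, 50]
    Split: [28, 23] -> [28] and [23]
    Merge: [28] + [23] -> [23, 28]
  Merge: [40, 50] + [23, 28] -> [23, 28, 40, 50]
  Split: [9, 41, 15, 15] -> [9, 41] and [15, 15]
    Split: [9, 41] -> [9] and [41]
    Merge: [9] + [41] -> [9, 41]
    Split: [15, 15] -> [15] and [15]
    Merge: [15] + [15] -> [15, 15]
  Merge: [9, 41] + [15, 15] -> [9, 15, 15, 41]
Merge: [23, 28, 40, 50] + [9, 15, 15, 41] -> [9, 15, 15, 23, 28, 40, 41, 50]

Final sorted array: [9, 15, 15, 23, 28, 40, 41, 50]

The merge sort proceeds by recursively splitting the array and merging sorted halves.
After all merges, the sorted array is [9, 15, 15, 23, 28, 40, 41, 50].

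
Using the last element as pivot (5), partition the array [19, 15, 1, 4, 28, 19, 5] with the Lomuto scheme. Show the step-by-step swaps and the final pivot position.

Lomuto partition with pivot = 5:

Initial array: [19, 15, 1, 4, 28, 19, 5]

arr[0]=19 > 5: no swap
arr[1]=15 > 5: no swap
arr[2]=1 <= 5: swap with position 0, array becomes [1, 15, 19, 4, 28, 19, 5]
arr[3]=4 <= 5: swap with position 1, array becomes [1, 4, 19, 15, 28, 19, 5]
arr[4]=28 > 5: no swap
arr[5]=19 > 5: no swap

Place pivot at position 2: [1, 4, 5, 15, 28, 19, 19]
Pivot position: 2

After partitioning with pivot 5, the array becomes [1, 4, 5, 15, 28, 19, 19]. The pivot is placed at index 2. All elements to the left of the pivot are <= 5, and all elements to the right are > 5.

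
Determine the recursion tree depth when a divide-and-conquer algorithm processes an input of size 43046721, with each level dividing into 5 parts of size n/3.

For divide and conquer with division factor 3:

Problem sizes at each level:
Level 0: 43046721
Level 1: 14348907
Level 2: 4782969
Level 3: 1594323
Level 4: 531441
Level 5: 177147
Level 6: 59049
Level 7: 19683
Level 8: 6561
Level 9: 2187
Level 10: 729
Level 11: 243
Level 12: 81
Level 13: 27
Level 14: 9
Level 15: 3
Level 16: 1

The root is level 0 and the size-1 base case is level 16 (the tree spans levels 0 through 16, i.e. 17 levels counting the root), so the depth is the number of divisions: log_3(43046721) = 16

The recursion tree depth is log_3(43046721) = 16. At each level, the problem size is divided by 3, so it takes 16 divisions to reduce to a base case of size 1. The algorithm makes 5 recursive calls at each level.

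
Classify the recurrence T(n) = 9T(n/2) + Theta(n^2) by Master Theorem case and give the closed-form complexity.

Master Theorem for T(n) = 9T(n/2) + O(n^2):

a = 9, b = 2, c = 2
log_b(a) = log_2(9) = 3.1699

Case 1: c = 2 < log_2(9) = 3.1699
T(n) = O(n^(log_2 9))

For T(n) = 9T(n/2) + O(n^2): log_2(9) = 3.1699. This is Case 1 of the Master Theorem (c < log_b(a), work dominated by leaves), giving O(n^(log_2 9)).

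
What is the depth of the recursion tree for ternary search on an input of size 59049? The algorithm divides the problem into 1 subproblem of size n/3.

For divide and conquer with division factor 3:

Problem sizes at each level:
Level 0: 59049
Level 1: 19683
Level 2: 6561
Level 3: 2187
Level 4: 729
Level 5: 243
Level 6: 81
Level 7: 27
Level 8: 9
Level 9: 3
Level 10: 1

The root is level 0 and the size-1 base case is level 10 (the tree spans levels 0 through 10, i.e. 11 levels counting the root), so the depth is the number of divisions: log_3(59049) = 10

The recursion tree depth is log_3(59049) = 10. At each level, the problem size is divided by 3, so it takes 10 divisions to reduce to a base case of size 1. The algorithm makes 1 recursive call at each level.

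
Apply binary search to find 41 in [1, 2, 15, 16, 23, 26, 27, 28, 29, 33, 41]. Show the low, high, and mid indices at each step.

Binary search for 41 in [1, 2, 15, 16, 23, 26, 27, 28, 29, 33, 41]:

lo=0, hi=10, mid=5, arr[mid]=26 -> 26 < 41, search right half
lo=6, hi=10, mid=8, arr[mid]=29 -> 29 < 41, search right half
lo=9, hi=10, mid=9, arr[mid]=33 -> 33 < 41, search right half
lo=10, hi=10, mid=10, arr[mid]=41 -> Found target at index 10!

Binary search finds 41 at index 10 after 4 comparisons. The search repeatedly halves the search space by comparing with the middle element.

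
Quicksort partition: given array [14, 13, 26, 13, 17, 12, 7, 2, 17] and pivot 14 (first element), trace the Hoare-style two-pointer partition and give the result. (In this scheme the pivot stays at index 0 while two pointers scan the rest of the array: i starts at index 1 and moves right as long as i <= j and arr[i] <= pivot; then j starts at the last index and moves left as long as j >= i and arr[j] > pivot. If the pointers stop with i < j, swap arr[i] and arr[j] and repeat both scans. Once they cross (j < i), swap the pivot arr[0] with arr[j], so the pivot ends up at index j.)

Hoare-style two-pointer partition with pivot = 14:

Initial array: [14, 13, 26, 13, 17, 12, 7, 2, 17]

Pointers start at i = 1, j = 8.
i stops at index 2 (arr[2]=26 > 14), j stops at index 7 (arr[7]=2 <= 14): swap arr[2] and arr[7], array becomes [14, 13, 2, 13, 17, 12, 7, 26, 17]
i stops at index 4 (arr[4]=17 > 14), j stops at index 6 (arr[6]=7 <= 14): swap arr[4] and arr[6], array becomes [14, 13, 2, 13, 7, 12, 17, 26, 17]
i ends at 6, j ends at 5: the pointers have crossed (j < i), so scanning stops.

Swap pivot arr[0] with arr[5] to place pivot at position 5: [12, 13, 2, 13, 7, 14, 17, 26, 17]
Pivot position: 5

After partitioning with pivot 14, the array becomes [12, 13, 2, 13, 7, 14, 17, 26, 17]. The pivot is placed at index 5. All elements to the left of the pivot are <= 14, and all elements to the right are > 14.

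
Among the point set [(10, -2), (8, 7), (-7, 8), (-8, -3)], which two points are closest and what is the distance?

Computing all pairwise distances among 4 points:

d((10, -2), (8, 7)) = 9.2195 <-- minimum
d((10, -2), (-7, 8)) = 19.7231
d((10, -2), (-8, -3)) = 18.0278
d((8, 7), (-7, 8)) = 15.0333
d((8, 7), (-8, -3)) = 18.868
d((-7, 8), (-8, -3)) = 11.0454

Closest pair: (10, -2) and (8, 7) with distance 9.2195

The closest pair is (10, -2) and (8, 7) with Euclidean distance 9.2195. For 4 points, brute-force pairwise comparison is shown above. For large n, the divide-and-conquer algorithm (sort by x, recurse on halves, check the dividing strip) achieves O(n log n).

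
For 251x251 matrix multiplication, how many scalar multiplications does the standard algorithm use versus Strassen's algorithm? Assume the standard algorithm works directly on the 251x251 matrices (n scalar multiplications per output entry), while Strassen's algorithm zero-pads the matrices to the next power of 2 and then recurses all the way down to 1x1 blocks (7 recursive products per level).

Matrix multiplication for 251x251 matrices:

Strassen's algorithm requires power-of-2 dimensions. Pad 251x251 to 256x256 (next power of 2).

Standard algorithm: 251^3 = 15813251 multiplications
Strassen's algorithm: 7^(log2(256)) = 7^8 = 5764801 multiplications
Savings: 15813251 - 5764801 = 10048450 multiplications

Standard: 15813251 multiplications (251^3). Strassen: 5764801 multiplications (7^8, after padding to 256x256). Strassen reduces 8 recursive multiplications to 7 at each level.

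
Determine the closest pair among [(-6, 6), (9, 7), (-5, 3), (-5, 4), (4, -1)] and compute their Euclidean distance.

Computing all pairwise distances among 5 points:

d((-6, 6), (9, 7)) = 15.0333
d((-6, 6), (-5, 3)) = 3.1623
d((-6, 6), (-5, 4)) = 2.2361
d((-6, 6), (4, -1)) = 12.2066
d((9, 7), (-5, 3)) = 14.5602
d((9, 7), (-5, 4)) = 14.3178
d((9, 7), (4, -1)) = 9.434
d((-5, 3), (-5, 4)) = 1.0 <-- minimum
d((-5, 3), (4, -1)) = 9.8489
d((-5, 4), (4, -1)) = 10.2956

Closest pair: (-5, 3) and (-5, 4) with distance 1.0

The closest pair is (-5, 3) and (-5, 4) with Euclidean distance 1.0. For 5 points, brute-force pairwise comparison is shown above. For large n, the divide-and-conquer algorithm (sort by x, recurse on halves, check the dividing strip) achieves O(n log n).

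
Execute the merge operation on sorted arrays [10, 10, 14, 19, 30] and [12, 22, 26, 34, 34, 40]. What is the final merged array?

Merging process:

Compare 10 vs 12: take 10 from left. Merged: [10]
Compare 10 vs 12: take 10 from left. Merged: [10, 10]
Compare 14 vs 12: take 12 from right. Merged: [10, 10, 12]
Compare 14 vs 22: take 14 from left. Merged: [10, 10, 12, 14]
Compare 19 vs 22: take 19 from left. Merged: [10, 10, 12, 14, 19]
Compare 30 vs 22: take 22 from right. Merged: [10, 10, 12, 14, 19, 22]
Compare 30 vs 26: take 26 from right. Merged: [10, 10, 12, 14, 19, 22, 26]
Compare 30 vs 34: take 30 from left. Merged: [10, 10, 12, 14, 19, 22, 26, 30]
Append remaining from right: [34, 34, 40]. Merged: [10, 10, 12, 14, 19, 22, 26, 30, 34, 34, 40]

Final merged array: [10, 10, 12, 14, 19, 22, 26, 30, 34, 34, 40]
Total comparisons: 8

The merged array is [10, 10, 12, 14, 19, 22, 26, 30, 34, 34, 40], requiring 8 comparisons. The merge step runs in O(n) time where n is the total number of elements.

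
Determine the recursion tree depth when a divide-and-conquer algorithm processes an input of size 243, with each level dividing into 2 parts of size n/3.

For divide and conquer with division factor 3:

Problem sizes at each level:
Level 0: 243
Level 1: 81
Level 2: 27
Level 3: 9
Level 4: 3
Level 5: 1

The root is level 0 and the size-1 base case is level 5 (the tree spans levels 0 through 5, i.e. 6 levels counting the root), so the depth is the number of divisions: log_3(243) = 5

The recursion tree depth is log_3(243) = 5. At each level, the problem size is divided by 3, so it takes 5 divisions to reduce to a base case of size 1. The algorithm makes 2 recursive calls at each level.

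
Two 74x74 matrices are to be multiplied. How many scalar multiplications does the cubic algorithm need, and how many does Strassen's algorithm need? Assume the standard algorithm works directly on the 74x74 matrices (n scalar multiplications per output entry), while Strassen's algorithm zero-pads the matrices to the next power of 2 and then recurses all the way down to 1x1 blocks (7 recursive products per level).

Matrix multiplication for 74x74 matrices:

Strassen's algorithm requires power-of-2 dimensions. Pad 74x74 to 128x128 (next power of 2).

Standard algorithm: 74^3 = 405224 multiplications
Strassen's algorithm: 7^(log2(128)) = 7^7 = 823543 multiplications
Difference: 405224 - 823543 = -418319 (Strassen uses MORE here due to padding overhead — for small or just-over-power-of-2 n, padding can outweigh the per-level savings)

Standard: 405224 multiplications (74^3). Strassen: 823543 multiplications (7^7, after padding to 128x128). Strassen reduces 8 recursive multiplications to 7 at each level.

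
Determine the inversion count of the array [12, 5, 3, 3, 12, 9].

Finding inversions in [12, 5, 3, 3, 12, 9]:

(0, 1): arr[0]=12 > arr[1]=5
(0, 2): arr[0]=12 > arr[2]=3
(0, 3): arr[0]=12 > arr[3]=3
(0, 5): arr[0]=12 > arr[5]=9
(1, 2): arr[1]=5 > arr[2]=3
(1, 3): arr[1]=5 > arr[3]=3
(4, 5): arr[4]=12 > arr[5]=9

Total inversions: 7

The array has 7 inversion(s): (0,1), (0,2), (0,3), (0,5), (1,2), (1,3), (4,5). Each pair (i,j) satisfies i < j and arr[i] > arr[j].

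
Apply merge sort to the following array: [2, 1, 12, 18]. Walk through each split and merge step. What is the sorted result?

Merge sort trace:

Split: [2, 1, 12, 18] -> [2, 1] and [12, 18]
  Split: [2, 1] -> [2] and [1]
  Merge: [2] + [1] -> [1, 2]
  Split: [12, 18] -> [12] and [18]
  Merge: [12] + [18] -> [12, 18]
Merge: [1, 2] + [12, 18] -> [1, 2, 12, 18]

Final sorted array: [1, 2, 12, 18]

The merge sort proceeds by recursively splitting the array and merging sorted halves.
After all merges, the sorted array is [1, 2, 12, 18].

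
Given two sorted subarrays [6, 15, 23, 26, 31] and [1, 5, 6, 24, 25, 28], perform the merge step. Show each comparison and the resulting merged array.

Merging process:

Compare 6 vs 1: take 1 from right. Merged: [1]
Compare 6 vs 5: take 5 from right. Merged: [1, 5]
Compare 6 vs 6: take 6 from left. Merged: [1, 5, 6]
Compare 15 vs 6: take 6 from right. Merged: [1, 5, 6, 6]
Compare 15 vs 24: take 15 from left. Merged: [1, 5, 6, 6, 15]
Compare 23 vs 24: take 23 from left. Merged: [1, 5, 6, 6, 15, 23]
Compare 26 vs 24: take 24 from right. Merged: [1, 5, 6, 6, 15, 23, 24]
Compare 26 vs 25: take 25 from right. Merged: [1, 5, 6, 6, 15, 23, 24, 25]
Compare 26 vs 28: take 26 from left. Merged: [1, 5, 6, 6, 15, 23, 24, 25, 26]
Compare 31 vs 28: take 28 from right. Merged: [1, 5, 6, 6, 15, 23, 24, 25, 26, 28]
Append remaining from left: [31]. Merged: [1, 5, 6, 6, 15, 23, 24, 25, 26, 28, 31]

Final merged array: [1, 5, 6, 6, 15, 23, 24, 25, 26, 28, 31]
Total comparisons: 10

The merged array is [1, 5, 6, 6, 15, 23, 24, 25, 26, 28, 31], requiring 10 comparisons. The merge step runs in O(n) time where n is the total number of elements.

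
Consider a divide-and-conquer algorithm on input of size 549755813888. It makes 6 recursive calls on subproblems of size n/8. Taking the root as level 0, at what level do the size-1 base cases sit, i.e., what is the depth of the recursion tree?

For divide and conquer with division factor 8:

Problem sizes at each level:
Level 0: 549755813888
Level 1: 68719476736
Level 2: 8589934592
Level 3: 1073741824
Level 4: 134217728
Level 5: 16777216
Level 6: 2097152
Level 7: 262144
Level 8: 32768
Level 9: 4096
Level 10: 512
Level 11: 64
Level 12: 8
Level 13: 1

The root is level 0 and the size-1 base case is level 13 (the tree spans levels 0 through 13, i.e. 14 levels counting the root), so the depth is the number of divisions: log_8(549755813888) = 13

The recursion tree depth is log_8(549755813888) = 13. At each level, the problem size is divided by 8, so it takes 13 divisions to reduce to a base case of size 1. The algorithm makes 6 recursive calls at each level.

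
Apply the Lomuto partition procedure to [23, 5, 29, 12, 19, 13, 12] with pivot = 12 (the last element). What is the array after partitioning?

Lomuto partition with pivot = 12:

Initial array: [23, 5, 29, 12, 19, 13, 12]

arr[0]=23 > 12: no swap
arr[1]=5 <= 12: swap with position 0, array becomes [5, 23, 29, 12, 19, 13, 12]
arr[2]=29 > 12: no swap
arr[3]=12 <= 12: swap with position 1, array becomes [5, 12, 29, 23, 19, 13, 12]
arr[4]=19 > 12: no swap
arr[5]=13 > 12: no swap

Place pivot at position 2: [5, 12, 12, 23, 19, 13, 29]
Pivot position: 2

After partitioning with pivot 12, the array becomes [5, 12, 12, 23, 19, 13, 29]. The pivot is placed at index 2. All elements to the left of the pivot are <= 12, and all elements to the right are > 12.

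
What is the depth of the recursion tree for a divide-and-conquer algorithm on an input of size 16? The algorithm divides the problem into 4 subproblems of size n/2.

For divide and conquer with division factor 2:

Problem sizes at each level:
Level 0: 16
Level 1: 8
Level 2: 4
Level 3: 2
Level 4: 1

The root is level 0 and the size-1 base case is level 4 (the tree spans levels 0 through 4, i.e. 5 levels counting the root), so the depth is the number of divisions: log_2(16) = 4

The recursion tree depth is log_2(16) = 4. At each level, the problem size is divided by 2, so it takes 4 divisions to reduce to a base case of size 1. The algorithm makes 4 recursive calls at each level.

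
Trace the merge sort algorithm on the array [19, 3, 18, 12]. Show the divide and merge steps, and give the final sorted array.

Merge sort trace:

Split: [19, 3, 18, 12] -> [19, 3] and [18, 12]
  Split: [19, 3] -> [19] and [3]
  Merge: [19] + [3] -> [3, 19]
  Split: [18, 12] -> [18] and [12]
  Merge: [18] + [12] -> [12, 18]
Merge: [3, 19] + [12, 18] -> [3, 12, 18, 19]

Final sorted array: [3, 12, 18, 19]

The merge sort proceeds by recursively splitting the array and merging sorted halves.
After all merges, the sorted array is [3, 12, 18, 19].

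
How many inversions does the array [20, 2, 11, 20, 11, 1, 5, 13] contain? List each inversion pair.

Finding inversions in [20, 2, 11, 20, 11, 1, 5, 13]:

(0, 1): arr[0]=20 > arr[1]=2
(0, 2): arr[0]=20 > arr[2]=11
(0, 4): arr[0]=20 > arr[4]=11
(0, 5): arr[0]=20 > arr[5]=1
(0, 6): arr[0]=20 > arr[6]=5
(0, 7): arr[0]=20 > arr[7]=13
(1, 5): arr[1]=2 > arr[5]=1
(2, 5): arr[2]=11 > arr[5]=1
(2, 6): arr[2]=11 > arr[6]=5
(3, 4): arr[3]=20 > arr[4]=11
(3, 5): arr[3]=20 > arr[5]=1
(3, 6): arr[3]=20 > arr[6]=5
(3, 7): arr[3]=20 > arr[7]=13
(4, 5): arr[4]=11 > arr[5]=1
(4, 6): arr[4]=11 > arr[6]=5

Total inversions: 15

The array has 15 inversion(s): (0,1), (0,2), (0,4), (0,5), (0,6), (0,7), (1,5), (2,5), (2,6), (3,4), (3,5), (3,6), (3,7), (4,5), (4,6). Each pair (i,j) satisfies i < j and arr[i] > arr[j].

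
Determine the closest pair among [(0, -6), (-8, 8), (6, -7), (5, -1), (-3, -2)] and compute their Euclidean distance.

Computing all pairwise distances among 5 points:

d((0, -6), (-8, 8)) = 16.1245
d((0, -6), (6, -7)) = 6.0828
d((0, -6), (5, -1)) = 7.0711
d((0, -6), (-3, -2)) = 5.0 <-- minimum
d((-8, 8), (6, -7)) = 20.5183
d((-8, 8), (5, -1)) = 15.8114
d((-8, 8), (-3, -2)) = 11.1803
d((6, -7), (5, -1)) = 6.0828
d((6, -7), (-3, -2)) = 10.2956
d((5, -1), (-3, -2)) = 8.0623

Closest pair: (0, -6) and (-3, -2) with distance 5.0

The closest pair is (0, -6) and (-3, -2) with Euclidean distance 5.0. For 5 points, brute-force pairwise comparison is shown above. For large n, the divide-and-conquer algorithm (sort by x, recurse on halves, check the dividing strip) achieves O(n log n).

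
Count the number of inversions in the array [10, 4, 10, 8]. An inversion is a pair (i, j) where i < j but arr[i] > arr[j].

Finding inversions in [10, 4, 10, 8]:

(0, 1): arr[0]=10 > arr[1]=4
(0, 3): arr[0]=10 > arr[3]=8
(2, 3): arr[2]=10 > arr[3]=8

Total inversions: 3

The array has 3 inversion(s): (0,1), (0,3), (2,3). Each pair (i,j) satisfies i < j and arr[i] > arr[j].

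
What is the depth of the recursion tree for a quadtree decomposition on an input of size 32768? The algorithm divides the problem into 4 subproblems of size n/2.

For divide and conquer with division factor 2:

Problem sizes at each level:
Level 0: 32768
Level 1: 16384
Level 2: 8192
Level 3: 4096
Level 4: 2048
Level 5: 1024
Level 6: 512
Level 7: 256
Level 8: 128
Level 9: 64
Level 10: 32
Level 11: 16
Level 12: 8
Level 13: 4
Level 14: 2
Level 15: 1

The root is level 0 and the size-1 base case is level 15 (the tree spans levels 0 through 15, i.e. 16 levels counting the root), so the depth is the number of divisions: log_2(32768) = 15

The recursion tree depth is log_2(32768) = 15. At each level, the problem size is divided by 2, so it takes 15 divisions to reduce to a base case of size 1. The algorithm makes 4 recursive calls at each level.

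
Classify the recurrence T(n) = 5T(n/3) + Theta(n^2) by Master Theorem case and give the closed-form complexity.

Master Theorem for T(n) = 5T(n/3) + O(n^2):

a = 5, b = 3, c = 2
log_b(a) = log_3(5) = 1.4650

Case 3: c = 2 > log_3(5) = 1.4650
T(n) = O(n^2) = O(n^2)

For T(n) = 5T(n/3) + O(n^2): log_3(5) = 1.4650. This is Case 3 of the Master Theorem (c > log_b(a), work dominated by root), giving O(n^2).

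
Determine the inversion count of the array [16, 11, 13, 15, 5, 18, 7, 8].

Finding inversions in [16, 11, 13, 15, 5, 18, 7, 8]:

(0, 1): arr[0]=16 > arr[1]=11
(0, 2): arr[0]=16 > arr[2]=13
(0, 3): arr[0]=16 > arr[3]=15
(0, 4): arr[0]=16 > arr[4]=5
(0, 6): arr[0]=16 > arr[6]=7
(0, 7): arr[0]=16 > arr[7]=8
(1, 4): arr[1]=11 > arr[4]=5
(1, 6): arr[1]=11 > arr[6]=7
(1, 7): arr[1]=11 > arr[7]=8
(2, 4): arr[2]=13 > arr[4]=5
(2, 6): arr[2]=13 > arr[6]=7
(2, 7): arr[2]=13 > arr[7]=8
(3, 4): arr[3]=15 > arr[4]=5
(3, 6): arr[3]=15 > arr[6]=7
(3, 7): arr[3]=15 > arr[7]=8
(5, 6): arr[5]=18 > arr[6]=7
(5, 7): arr[5]=18 > arr[7]=8

Total inversions: 17

The array has 17 inversion(s): (0,1), (0,2), (0,3), (0,4), (0,6), (0,7), (1,4), (1,6), (1,7), (2,4), (2,6), (2,7), (3,4), (3,6), (3,7), (5,6), (5,7). Each pair (i,j) satisfies i < j and arr[i] > arr[j].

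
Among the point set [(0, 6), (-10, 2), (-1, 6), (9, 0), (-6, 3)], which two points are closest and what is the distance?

Computing all pairwise distances among 5 points:

d((0, 6), (-10, 2)) = 10.7703
d((0, 6), (-1, 6)) = 1.0 <-- minimum
d((0, 6), (9, 0)) = 10.8167
d((0, 6), (-6, 3)) = 6.7082
d((-10, 2), (-1, 6)) = 9.8489
d((-10, 2), (9, 0)) = 19.105
d((-10, 2), (-6, 3)) = 4.1231
d((-1, 6), (9, 0)) = 11.6619
d((-1, 6), (-6, 3)) = 5.831
d((9, 0), (-6, 3)) = 15.2971

Closest pair: (0, 6) and (-1, 6) with distance 1.0

The closest pair is (0, 6) and (-1, 6) with Euclidean distance 1.0. For 5 points, brute-force pairwise comparison is shown above. For large n, the divide-and-conquer algorithm (sort by x, recurse on halves, check the dividing strip) achieves O(n log n).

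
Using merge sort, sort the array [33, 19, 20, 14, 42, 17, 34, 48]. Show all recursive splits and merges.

Merge sort trace:

Split: [33, 19, 20, 14, 42, 17, 34, 48] -> [33, 19, 20, 14] and [42, 17, 34, 48]
  Split: [33, 19, 20, 14] -> [33, 19] and [20, 14]
    Split: [33, 19] -> [33] and [19]
    Merge: [33] + [19] -> [19, 33]
    Split: [20, 14] -> [20] and [14]
    Merge: [20] + [14] -> [14, 20]
  Merge: [19, 33] + [14, 20] -> [14, 19, 20, 33]
  Split: [42, 17, 34, 48] -> [42, 17] and [34, 48]
    Split: [42, 17] -> [42] and [17]
    Merge: [42] + [17] -> [17, 42]
    Split: [34, 48] -> [34] and [48]
    Merge: [34] + [48] -> [34, 48]
  Merge: [17, 42] + [34, 48] -> [17, 34, 42, 48]
Merge: [14, 19, 20, 33] + [17, 34, 42, 48] -> [14, 17, 19, 20, 33, 34, 42, 48]

Final sorted array: [14, 17, 19, 20, 33, 34, 42, 48]

The merge sort proceeds by recursively splitting the array and merging sorted halves.
After all merges, the sorted array is [14, 17, 19, 20, 33, 34, 42, 48].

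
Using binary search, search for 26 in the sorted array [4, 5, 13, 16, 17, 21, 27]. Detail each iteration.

Binary search for 26 in [4, 5, 13, 16, 17, 21, 27]:

lo=0, hi=6, mid=3, arr[mid]=16 -> 16 < 26, search right half
lo=4, hi=6, mid=5, arr[mid]=21 -> 21 < 26, search right half
lo=6, hi=6, mid=6, arr[mid]=27 -> 27 > 26, search left half
lo=6 > hi=5, target 26 not found

Binary search determines that 26 is not in the array after 3 comparisons. The search space was exhausted without finding the target.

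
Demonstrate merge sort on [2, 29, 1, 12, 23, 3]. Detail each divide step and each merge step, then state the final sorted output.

Merge sort trace:

Split: [2, 29, 1, 12, 23, 3] -> [2, 29, 1] and [12, 23, 3]
  Split: [2, 29, 1] -> [2] and [29, 1]
    Split: [29, 1] -> [29] and [1]
    Merge: [29] + [1] -> [1, 29]
  Merge: [2] + [1, 29] -> [1, 2, 29]
  Split: [12, 23, 3] -> [12] and [23, 3]
    Split: [23, 3] -> [23] and [3]
    Merge: [23] + [3] -> [3, 23]
  Merge: [12] + [3, 23] -> [3, 12, 23]
Merge: [1, 2, 29] + [3, 12, 23] -> [1, 2, 3, 12, 23, 29]

Final sorted array: [1, 2, 3, 12, 23, 29]

The merge sort proceeds by recursively splitting the array and merging sorted halves.
After all merges, the sorted array is [1, 2, 3, 12, 23, 29].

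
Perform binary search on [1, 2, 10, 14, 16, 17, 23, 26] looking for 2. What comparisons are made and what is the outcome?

Binary search for 2 in [1, 2, 10, 14, 16, 17, 23, 26]:

lo=0, hi=7, mid=3, arr[mid]=14 -> 14 > 2, search left half
lo=0, hi=2, mid=1, arr[mid]=2 -> Found target at index 1!

Binary search finds 2 at index 1 after 2 comparisons. The search repeatedly halves the search space by comparing with the middle element.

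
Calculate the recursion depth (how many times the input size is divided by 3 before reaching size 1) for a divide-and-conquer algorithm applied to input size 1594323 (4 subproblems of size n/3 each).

For divide and conquer with division factor 3:

Problem sizes at each level:
Level 0: 1594323
Level 1: 531441
Level 2: 177147
Level 3: 59049
Level 4: 19683
Level 5: 6561
Level 6: 2187
Level 7: 729
Level 8: 243
Level 9: 81
Level 10: 27
Level 11: 9
Level 12: 3
Level 13: 1

The root is level 0 and the size-1 base case is level 13 (the tree spans levels 0 through 13, i.e. 14 levels counting the root), so the depth is the number of divisions: log_3(1594323) = 13

The recursion tree depth is log_3(1594323) = 13. At each level, the problem size is divided by 3, so it takes 13 divisions to reduce to a base case of size 1. The algorithm makes 4 recursive calls at each level.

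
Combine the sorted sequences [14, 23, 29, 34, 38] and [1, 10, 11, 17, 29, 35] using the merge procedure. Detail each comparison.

Merging process:

Compare 14 vs 1: take 1 from right. Merged: [1]
Compare 14 vs 10: take 10 from right. Merged: [1, 10]
Compare 14 vs 11: take 11 from right. Merged: [1, 10, 11]
Compare 14 vs 17: take 14 from left. Merged: [1, 10, 11, 14]
Compare 23 vs 17: take 17 from right. Merged: [1, 10, 11, 14, 17]
Compare 23 vs 29: take 23 from left. Merged: [1, 10, 11, 14, 17, 23]
Compare 29 vs 29: take 29 from left. Merged: [1, 10, 11, 14, 17, 23, 29]
Compare 34 vs 29: take 29 from right. Merged: [1, 10, 11, 14, 17, 23, 29, 29]
Compare 34 vs 35: take 34 from left. Merged: [1, 10, 11, 14, 17, 23, 29, 29, 34]
Compare 38 vs 35: take 35 from right. Merged: [1, 10, 11, 14, 17, 23, 29, 29, 34, 35]
Append remaining from left: [38]. Merged: [1, 10, 11, 14, 17, 23, 29, 29, 34, 35, 38]

Final merged array: [1, 10, 11, 14, 17, 23, 29, 29, 34, 35, 38]
Total comparisons: 10

The merged array is [1, 10, 11, 14, 17, 23, 29, 29, 34, 35, 38], requiring 10 comparisons. The merge step runs in O(n) time where n is the total number of elements.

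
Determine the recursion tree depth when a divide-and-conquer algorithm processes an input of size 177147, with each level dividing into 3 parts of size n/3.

For divide and conquer with division factor 3:

Problem sizes at each level:
Level 0: 177147
Level 1: 59049
Level 2: 19683
Level 3: 6561
Level 4: 2187
Level 5: 729
Level 6: 243
Level 7: 81
Level 8: 27
Level 9: 9
Level 10: 3
Level 11: 1

The root is level 0 and the size-1 base case is level 11 (the tree spans levels 0 through 11, i.e. 12 levels counting the root), so the depth is the number of divisions: log_3(177147) = 11

The recursion tree depth is log_3(177147) = 11. At each level, the problem size is divided by 3, so it takes 11 divisions to reduce to a base case of size 1. The algorithm makes 3 recursive calls at each level.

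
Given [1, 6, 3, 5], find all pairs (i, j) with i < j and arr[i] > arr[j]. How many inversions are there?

Finding inversions in [1, 6, 3, 5]:

(1, 2): arr[1]=6 > arr[2]=3
(1, 3): arr[1]=6 > arr[3]=5

Total inversions: 2

The array has 2 inversion(s): (1,2), (1,3). Each pair (i,j) satisfies i < j and arr[i] > arr[j].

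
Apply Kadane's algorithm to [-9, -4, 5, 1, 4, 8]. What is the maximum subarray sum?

Using Kadane's algorithm on [-9, -4, 5, 1, 4, 8]:

Scanning through the array:
Position 1 (value -4): max_ending_here = -4, max_so_far = -4
Position 2 (value 5): max_ending_here = 5, max_so_far = 5
Position 3 (value 1): max_ending_here = 6, max_so_far = 6
Position 4 (value 4): max_ending_here = 10, max_so_far = 10
Position 5 (value 8): max_ending_here = 18, max_so_far = 18

Maximum subarray: [5, 1, 4, 8]
Maximum sum: 18

The maximum subarray is [5, 1, 4, 8] with sum 18. This subarray runs from index 2 to index 5.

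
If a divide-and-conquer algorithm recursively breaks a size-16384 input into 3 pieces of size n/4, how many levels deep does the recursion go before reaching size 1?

For divide and conquer with division factor 4:

Problem sizes at each level:
Level 0: 16384
Level 1: 4096
Level 2: 1024
Level 3: 256
Level 4: 64
Level 5: 16
Level 6: 4
Level 7: 1

The root is level 0 and the size-1 base case is level 7 (the tree spans levels 0 through 7, i.e. 8 levels counting the root), so the depth is the number of divisions: log_4(16384) = 7

The recursion tree depth is log_4(16384) = 7. At each level, the problem size is divided by 4, so it takes 7 divisions to reduce to a base case of size 1. The algorithm makes 3 recursive calls at each level.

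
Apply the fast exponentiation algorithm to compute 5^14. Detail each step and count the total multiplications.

Computing 5^14 by squaring (build up from 5^1; each line after the first costs one multiplication):

5^1 = 5
5^2 = (5^1)^2 = 5^2 = 25
5^3 = 5 * 5^2 = 5 * 25 = 125
5^6 = (5^3)^2 = 125^2 = 15625
5^7 = 5 * 5^6 = 5 * 15625 = 78125
5^14 = (5^7)^2 = 78125^2 = 6103515625

Result: 6103515625
Multiplications needed: 5 (5 lines after 5^1)

5^14 = 6103515625. Using exponentiation by squaring, this requires 5 multiplications. The key idea: if the exponent is even, square the half-power; if odd, multiply by the base once.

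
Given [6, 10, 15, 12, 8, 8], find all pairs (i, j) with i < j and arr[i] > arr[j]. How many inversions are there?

Finding inversions in [6, 10, 15, 12, 8, 8]:

(1, 4): arr[1]=10 > arr[4]=8
(1, 5): arr[1]=10 > arr[5]=8
(2, 3): arr[2]=15 > arr[3]=12
(2, 4): arr[2]=15 > arr[4]=8
(2, 5): arr[2]=15 > arr[5]=8
(3, 4): arr[3]=12 > arr[4]=8
(3, 5): arr[3]=12 > arr[5]=8

Total inversions: 7

The array has 7 inversion(s): (1,4), (1,5), (2,3), (2,4), (2,5), (3,4), (3,5). Each pair (i,j) satisfies i < j and arr[i] > arr[j].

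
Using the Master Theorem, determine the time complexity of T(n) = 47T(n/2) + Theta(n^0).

Master Theorem for T(n) = 47T(n/2) + O(n^0):

a = 47, b = 2, c = 0
log_b(a) = log_2(47) = 5.5546

Case 1: c = 0 < log_2(47) = 5.5546
T(n) = O(n^(log_2 47))

For T(n) = 47T(n/2) + O(n^0): log_2(47) = 5.5546. This is Case 1 of the Master Theorem (c < log_b(a), work dominated by leaves), giving O(n^(log_2 47)).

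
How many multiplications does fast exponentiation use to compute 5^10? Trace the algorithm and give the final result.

Computing 5^10 by squaring (build up from 5^1; each line after the first costs one multiplication):

5^1 = 5
5^2 = (5^1)^2 = 5^2 = 25
5^4 = (5^2)^2 = 25^2 = 625
5^5 = 5 * 5^4 = 5 * 625 = 3125
5^10 = (5^5)^2 = 3125^2 = 9765625

Result: 9765625
Multiplications needed: 4 (4 lines after 5^1)

5^10 = 9765625. Using exponentiation by squaring, this requires 4 multiplications. The key idea: if the exponent is even, square the half-power; if odd, multiply by the base once.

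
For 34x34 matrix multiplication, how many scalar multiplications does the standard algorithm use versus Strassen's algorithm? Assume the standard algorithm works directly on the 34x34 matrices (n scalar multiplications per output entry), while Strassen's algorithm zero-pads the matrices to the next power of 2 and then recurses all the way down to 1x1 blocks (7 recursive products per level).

Matrix multiplication for 34x34 matrices:

Strassen's algorithm requires power-of-2 dimensions. Pad 34x34 to 64x64 (next power of 2).

Standard algorithm: 34^3 = 39304 multiplications
Strassen's algorithm: 7^(log2(64)) = 7^6 = 117649 multiplications
Difference: 39304 - 117649 = -78345 (Strassen uses MORE here due to padding overhead — for small or just-over-power-of-2 n, padding can outweigh the per-level savings)

Standard: 39304 multiplications (34^3). Strassen: 117649 multiplications (7^6, after padding to 64x64). Strassen reduces 8 recursive multiplications to 7 at each level.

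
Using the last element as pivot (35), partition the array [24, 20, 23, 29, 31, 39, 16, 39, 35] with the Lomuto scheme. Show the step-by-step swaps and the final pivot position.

Lomuto partition with pivot = 35:

Initial array: [24, 20, 23, 29, 31, 39, 16, 39, 35]

arr[0]=24 <= 35: swap with position 0, array becomes [24, 20, 23, 29, 31, 39, 16, 39, 35]
arr[1]=20 <= 35: swap with position 1, array becomes [24, 20, 23, 29, 31, 39, 16, 39, 35]
arr[2]=23 <= 35: swap with position 2, array becomes [24, 20, 23, 29, 31, 39, 16, 39, 35]
arr[3]=29 <= 35: swap with position 3, array becomes [24, 20, 23, 29, 31, 39, 16, 39, 35]
arr[4]=31 <= 35: swap with position 4, array becomes [24, 20, 23, 29, 31, 39, 16, 39, 35]
arr[5]=39 > 35: no swap
arr[6]=16 <= 35: swap with position 5, array becomes [24, 20, 23, 29, 31, 16, 39, 39, 35]
arr[7]=39 > 35: no swap

Place pivot at position 6: [24, 20, 23, 29, 31, 16, 35, 39, 39]
Pivot position: 6

After partitioning with pivot 35, the array becomes [24, 20, 23, 29, 31, 16, 35, 39, 39]. The pivot is placed at index 6. All elements to the left of the pivot are <= 35, and all elements to the right are > 35.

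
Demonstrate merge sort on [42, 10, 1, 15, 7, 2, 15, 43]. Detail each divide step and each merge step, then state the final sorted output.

Merge sort trace:

Split: [42, 10, 1, 15, 7, 2, 15, 43] -> [42, 10, 1, 15] and [7, 2, 15, 43]
  Split: [42, 10, 1, 15] -> [42, 10] and [1, 15]
    Split: [42, 10] -> [42] and [10]
    Merge: [42] + [10] -> [10, 42]
    Split: [1, 15] -> [1] and [15]
    Merge: [1] + [15] -> [1, 15]
  Merge: [10, 42] + [1, 15] -> [1, 10, 15, 42]
  Split: [7, 2, 15, 43] -> [7, 2] and [15, 43]
    Split: [7, 2] -> [7] and [2]
    Merge: [7] + [2] -> [2, 7]
    Split: [15, 43] -> [15] and [43]
    Merge: [15] + [43] -> [15, 43]
  Merge: [2, 7] + [15, 43] -> [2, 7, 15, 43]
Merge: [1, 10, 15, 42] + [2, 7, 15, 43] -> [1, 2, 7, 10, 15, 15, 42, 43]

Final sorted array: [1, 2, 7, 10, 15, 15, 42, 43]

The merge sort proceeds by recursively splitting the array and merging sorted halves.
After all merges, the sorted array is [1, 2, 7, 10, 15, 15, 42, 43].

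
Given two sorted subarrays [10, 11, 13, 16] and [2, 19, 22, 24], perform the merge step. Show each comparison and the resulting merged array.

Merging process:

Compare 10 vs 2: take 2 from right. Merged: [2]
Compare 10 vs 19: take 10 from left. Merged: [2, 10]
Compare 11 vs 19: take 11 from left. Merged: [2, 10, 11]
Compare 13 vs 19: take 13 from left. Merged: [2, 10, 11, 13]
Compare 16 vs 19: take 16 from left. Merged: [2, 10, 11, 13, 16]
Append remaining from right: [19, 22, 24]. Merged: [2, 10, 11, 13, 16, 19, 22, 24]

Final merged array: [2, 10, 11, 13, 16, 19, 22, 24]
Total comparisons: 5

The merged array is [2, 10, 11, 13, 16, 19, 22, 24], requiring 5 comparisons. The merge step runs in O(n) time where n is the total number of elements.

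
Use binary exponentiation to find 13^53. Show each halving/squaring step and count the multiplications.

Computing 13^53 by squaring (build up from 13^1; each line after the first costs one multiplication):

13^1 = 13
13^2 = (13^1)^2 = 13^2 = 169
13^3 = 13 * 13^2 = 13 * 169 = 2197
13^6 = (13^3)^2 = 2197^2 = 4826809
13^12 = (13^6)^2 = 4826809^2 = 23298085122481
13^13 = 13 * 13^12 = 13 * 23298085122481 = 302875106592253
13^26 = (13^13)^2 = 302875106592253^2 = 91733330193268616658399616009
13^52 = (13^26)^2 = 91733330193268616658399616009^2 = 8415003868347247618489696679505181495471801448798649088081
13^53 = 13 * 13^52 = 13 * 8415003868347247618489696679505181495471801448798649088081 = 109395050288514219040366056833567359441133418834382438145053

Result: 109395050288514219040366056833567359441133418834382438145053
Multiplications needed: 8 (8 lines after 13^1)

13^53 = 109395050288514219040366056833567359441133418834382438145053. Using exponentiation by squaring, this requires 8 multiplications. The key idea: if the exponent is even, square the half-power; if odd, multiply by the base once.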